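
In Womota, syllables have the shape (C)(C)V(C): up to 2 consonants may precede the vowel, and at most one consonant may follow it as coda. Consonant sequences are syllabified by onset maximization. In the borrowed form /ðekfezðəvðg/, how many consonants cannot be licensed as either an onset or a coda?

Under (C)(C)V(C), the unsyllabifiable consonants are /ð/, /g/ (at most one coda consonant is licensed; onsets may contain at most 2 consonants).

2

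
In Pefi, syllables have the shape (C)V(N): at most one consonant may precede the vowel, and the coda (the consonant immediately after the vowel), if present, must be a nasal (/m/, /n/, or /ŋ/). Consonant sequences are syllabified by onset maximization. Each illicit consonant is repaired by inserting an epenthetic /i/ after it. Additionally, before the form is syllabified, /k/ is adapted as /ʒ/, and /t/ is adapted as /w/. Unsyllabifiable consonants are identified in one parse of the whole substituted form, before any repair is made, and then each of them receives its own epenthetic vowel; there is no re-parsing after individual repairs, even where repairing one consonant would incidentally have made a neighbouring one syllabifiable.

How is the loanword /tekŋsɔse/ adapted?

weʒiŋisɔse

Substitution: /t/ → /w/, /k/ → /ʒ/, giving /weʒŋsɔse/.
Syllabifying with onset maximization leaves /ʒ/, /ŋ/ stranded (only a nasal (/m/, /n/, or /ŋ/) is licensed in coda position; onsets are limited to one consonant).
Each unlicensed consonant becomes the onset of a new syllable: /ʒ/ → /ʒi/, /ŋ/ → /ŋi/.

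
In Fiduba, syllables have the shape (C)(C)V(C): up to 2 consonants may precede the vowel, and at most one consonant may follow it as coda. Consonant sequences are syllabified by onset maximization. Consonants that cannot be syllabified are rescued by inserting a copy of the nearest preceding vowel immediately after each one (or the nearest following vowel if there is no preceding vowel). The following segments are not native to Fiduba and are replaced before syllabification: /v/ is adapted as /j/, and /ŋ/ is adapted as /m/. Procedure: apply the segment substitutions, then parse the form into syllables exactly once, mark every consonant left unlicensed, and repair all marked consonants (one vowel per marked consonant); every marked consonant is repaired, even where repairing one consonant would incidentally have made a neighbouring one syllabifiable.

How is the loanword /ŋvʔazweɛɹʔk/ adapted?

Substitution: /ŋ/ → /m/, /v/ → /j/, giving /mjʔazweɛɹʔk/.
The consonants /m/, /ʔ/, /k/ cannot be parsed into a legal (C)(C)V(C) syllable (at most one coda consonant is licensed; onsets may contain at most 2 consonants).
Epenthesis after each stranded consonant: /m/ → /ma/, /ʔ/ → /ʔɛ/, /k/ → /kɛ/.

majʔazweɛɹʔɛkɛ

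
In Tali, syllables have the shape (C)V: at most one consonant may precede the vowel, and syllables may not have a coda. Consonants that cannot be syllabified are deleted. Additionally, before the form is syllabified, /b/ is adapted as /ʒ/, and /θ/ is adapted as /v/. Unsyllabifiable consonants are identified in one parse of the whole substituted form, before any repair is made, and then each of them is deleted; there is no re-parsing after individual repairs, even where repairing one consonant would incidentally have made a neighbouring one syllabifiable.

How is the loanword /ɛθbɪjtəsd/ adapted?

Substitution: /θ/ → /v/, /b/ → /ʒ/, giving /ɛvʒɪjtəsd/.
Under (C)V, the unsyllabifiable consonants are /v/, /j/, /s/, /d/ (no codas are permitted; onsets are limited to one consonant).
Each unlicensed consonant is deleted: /v/, /j/, /s/, /d/.

ɛʒɪtə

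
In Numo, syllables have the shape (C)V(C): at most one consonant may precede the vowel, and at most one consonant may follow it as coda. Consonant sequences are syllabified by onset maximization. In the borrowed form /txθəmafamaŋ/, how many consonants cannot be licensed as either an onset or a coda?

2

Under (C)V(C), the unsyllabifiable consonants are /t/, /x/ (at most one coda consonant is licensed; onsets are limited to one consonant).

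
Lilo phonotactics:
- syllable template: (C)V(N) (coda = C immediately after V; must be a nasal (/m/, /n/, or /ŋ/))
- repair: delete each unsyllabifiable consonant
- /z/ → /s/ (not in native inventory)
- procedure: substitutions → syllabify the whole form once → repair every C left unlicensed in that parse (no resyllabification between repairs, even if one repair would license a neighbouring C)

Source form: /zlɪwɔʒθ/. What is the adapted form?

Substitution: /z/ → /s/, giving /slɪwɔʒθ/.
The consonants /s/, /ʒ/, /θ/ cannot be parsed into a legal (C)V(N) syllable (only a nasal (/m/, /n/, or /ŋ/) is licensed in coda position; onsets are limited to one consonant).
Deleting the stranded consonants removes /s/, /ʒ/, /θ/.

lɪwɔ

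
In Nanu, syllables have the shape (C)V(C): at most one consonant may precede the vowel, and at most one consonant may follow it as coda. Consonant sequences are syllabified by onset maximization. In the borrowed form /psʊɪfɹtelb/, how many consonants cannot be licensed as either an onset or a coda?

3

The consonants /p/, /ɹ/, /b/ cannot be parsed into a legal (C)V(C) syllable (at most one coda consonant is licensed; onsets are limited to one consonant).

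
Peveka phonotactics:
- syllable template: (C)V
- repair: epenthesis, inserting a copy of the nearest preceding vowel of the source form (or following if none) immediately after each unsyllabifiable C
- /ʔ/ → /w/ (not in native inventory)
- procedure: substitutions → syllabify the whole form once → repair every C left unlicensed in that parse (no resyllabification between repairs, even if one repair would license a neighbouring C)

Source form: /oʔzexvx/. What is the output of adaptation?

owozexevexe

Substitution: /ʔ/ → /w/, giving /owzexvx/.
The consonants /w/, /x/, /v/, /x/ cannot be parsed into a legal (C)V syllable (no codas are permitted; onsets are limited to one consonant).
Inserting the epenthetic vowel yields /w/ → /wo/, /x/ → /xe/, /v/ → /ve/, /x/ → /xe/.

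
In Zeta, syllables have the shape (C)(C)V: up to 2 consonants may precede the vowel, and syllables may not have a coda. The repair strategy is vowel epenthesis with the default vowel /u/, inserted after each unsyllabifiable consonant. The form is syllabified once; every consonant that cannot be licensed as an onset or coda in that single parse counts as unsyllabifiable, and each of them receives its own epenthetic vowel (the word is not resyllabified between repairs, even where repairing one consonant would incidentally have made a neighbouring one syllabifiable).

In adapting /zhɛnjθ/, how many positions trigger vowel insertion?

3

The unsyllabifiable consonants are /n/, /j/, /θ/; each receives one epenthetic vowel.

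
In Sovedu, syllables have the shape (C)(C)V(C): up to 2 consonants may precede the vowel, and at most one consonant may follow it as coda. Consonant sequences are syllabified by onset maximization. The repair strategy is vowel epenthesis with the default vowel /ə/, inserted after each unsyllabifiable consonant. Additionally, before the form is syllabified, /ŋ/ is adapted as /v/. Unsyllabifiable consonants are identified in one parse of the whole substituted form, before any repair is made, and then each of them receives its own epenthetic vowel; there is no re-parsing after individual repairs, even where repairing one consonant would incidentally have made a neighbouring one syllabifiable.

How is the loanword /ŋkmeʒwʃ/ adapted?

vəkmeʒwəʃə

Substitution: /ŋ/ → /v/, giving /vkmeʒwʃ/.
Syllabifying with onset maximization leaves /v/, /w/, /ʃ/ stranded (at most one coda consonant is licensed; onsets may contain at most 2 consonants).
Each unlicensed consonant becomes the onset of a new syllable: /v/ → /və/, /w/ → /wə/, /ʃ/ → /ʃə/.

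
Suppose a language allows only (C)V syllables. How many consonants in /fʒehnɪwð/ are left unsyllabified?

Syllabifying with onset maximization leaves /f/, /h/, /w/, /ð/ stranded (no codas are permitted; onsets are limited to one consonant).

4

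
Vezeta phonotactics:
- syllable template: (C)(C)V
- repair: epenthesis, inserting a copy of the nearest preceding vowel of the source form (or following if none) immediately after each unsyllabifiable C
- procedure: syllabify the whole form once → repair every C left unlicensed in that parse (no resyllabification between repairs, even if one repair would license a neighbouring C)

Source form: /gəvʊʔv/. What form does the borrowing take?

Under (C)(C)V, the unsyllabifiable consonants are /ʔ/, /v/ (no codas are permitted; onsets may contain at most 2 consonants).
Inserting the epenthetic vowel yields /ʔ/ → /ʔʊ/, /v/ → /vʊ/.

gəvʊʔʊvʊ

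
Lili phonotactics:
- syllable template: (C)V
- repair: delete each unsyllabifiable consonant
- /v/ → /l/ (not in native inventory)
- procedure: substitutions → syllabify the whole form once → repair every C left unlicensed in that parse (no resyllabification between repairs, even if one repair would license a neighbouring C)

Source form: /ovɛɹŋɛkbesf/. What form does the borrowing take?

olɛŋɛbe

Substitution: /v/ → /l/, giving /olɛɹŋɛkbesf/.
The consonants /ɹ/, /k/, /s/, /f/ cannot be parsed into a legal (C)V syllable (no codas are permitted; onsets are limited to one consonant).
Deleting the stranded consonants removes /ɹ/, /k/, /s/, /f/.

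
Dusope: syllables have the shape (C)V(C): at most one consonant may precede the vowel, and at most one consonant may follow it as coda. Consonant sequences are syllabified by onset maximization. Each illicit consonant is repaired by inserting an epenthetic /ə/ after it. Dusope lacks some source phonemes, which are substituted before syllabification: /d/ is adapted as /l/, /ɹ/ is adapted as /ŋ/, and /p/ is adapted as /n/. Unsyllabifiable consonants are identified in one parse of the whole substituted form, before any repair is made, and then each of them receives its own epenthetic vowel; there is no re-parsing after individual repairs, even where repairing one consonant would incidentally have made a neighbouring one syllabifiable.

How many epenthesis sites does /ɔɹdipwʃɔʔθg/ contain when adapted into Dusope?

3

After substitution the input is /ɔŋlinwʃɔʔθg/.
The unsyllabifiable consonants are /w/, /θ/, /g/; each receives one epenthetic vowel.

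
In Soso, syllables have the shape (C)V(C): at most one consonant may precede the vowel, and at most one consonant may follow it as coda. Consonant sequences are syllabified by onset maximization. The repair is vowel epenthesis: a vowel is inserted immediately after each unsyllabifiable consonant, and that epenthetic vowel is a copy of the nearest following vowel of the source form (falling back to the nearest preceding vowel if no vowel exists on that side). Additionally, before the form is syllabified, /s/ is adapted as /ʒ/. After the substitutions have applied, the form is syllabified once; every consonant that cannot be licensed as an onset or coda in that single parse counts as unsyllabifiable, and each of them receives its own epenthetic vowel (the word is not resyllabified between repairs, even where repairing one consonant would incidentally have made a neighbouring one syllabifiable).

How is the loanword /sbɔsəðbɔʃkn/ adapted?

Substitution: /s/ → /ʒ/, giving /ʒbɔʒəðbɔʃkn/.
Under (C)V(C), the unsyllabifiable consonants are /ʒ/, /k/, /n/ (at most one coda consonant is licensed; onsets are limited to one consonant).
Epenthesis after each stranded consonant: /ʒ/ → /ʒɔ/, /k/ → /kɔ/, /n/ → /nɔ/.

ʒɔbɔʒəðbɔʃkɔnɔ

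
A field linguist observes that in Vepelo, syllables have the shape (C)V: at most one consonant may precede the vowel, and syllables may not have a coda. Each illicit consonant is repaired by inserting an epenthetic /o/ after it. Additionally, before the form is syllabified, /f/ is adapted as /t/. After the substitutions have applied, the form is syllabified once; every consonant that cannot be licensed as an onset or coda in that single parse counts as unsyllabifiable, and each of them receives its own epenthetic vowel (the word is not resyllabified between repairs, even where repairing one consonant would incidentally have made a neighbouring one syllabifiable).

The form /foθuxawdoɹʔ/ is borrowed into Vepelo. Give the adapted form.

toθuxawodoɹoʔo

Substitution: /f/ → /t/, giving /toθuxawdoɹʔ/.
The consonants /w/, /ɹ/, /ʔ/ cannot be parsed into a legal (C)V syllable (no codas are permitted; onsets are limited to one consonant).
Each unlicensed consonant becomes the onset of a new syllable: /w/ → /wo/, /ɹ/ → /ɹo/, /ʔ/ → /ʔo/.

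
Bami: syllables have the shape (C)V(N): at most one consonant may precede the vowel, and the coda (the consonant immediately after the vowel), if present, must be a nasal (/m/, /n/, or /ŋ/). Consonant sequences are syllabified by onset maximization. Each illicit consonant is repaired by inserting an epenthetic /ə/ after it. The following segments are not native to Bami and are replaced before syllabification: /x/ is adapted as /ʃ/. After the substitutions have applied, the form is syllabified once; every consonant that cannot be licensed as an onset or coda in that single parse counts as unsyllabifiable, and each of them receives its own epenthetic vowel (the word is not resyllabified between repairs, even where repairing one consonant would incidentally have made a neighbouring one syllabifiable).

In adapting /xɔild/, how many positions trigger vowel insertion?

2

After substitution the input is /ʃɔild/.
The unsyllabifiable consonants are /l/, /d/; each receives one epenthetic vowel.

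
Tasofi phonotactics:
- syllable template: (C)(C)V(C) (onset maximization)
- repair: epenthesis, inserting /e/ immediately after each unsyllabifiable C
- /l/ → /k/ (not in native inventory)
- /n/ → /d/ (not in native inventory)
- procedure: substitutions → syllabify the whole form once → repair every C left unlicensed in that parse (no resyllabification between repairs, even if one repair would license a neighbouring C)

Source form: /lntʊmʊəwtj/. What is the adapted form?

kedtʊmʊəwteje

Substitution: /l/ → /k/, /n/ → /d/, giving /kdtʊmʊəwtj/.
Syllabifying with onset maximization leaves /k/, /t/, /j/ stranded (at most one coda consonant is licensed; onsets may contain at most 2 consonants).
Epenthesis after each stranded consonant: /k/ → /ke/, /t/ → /te/, /j/ → /je/.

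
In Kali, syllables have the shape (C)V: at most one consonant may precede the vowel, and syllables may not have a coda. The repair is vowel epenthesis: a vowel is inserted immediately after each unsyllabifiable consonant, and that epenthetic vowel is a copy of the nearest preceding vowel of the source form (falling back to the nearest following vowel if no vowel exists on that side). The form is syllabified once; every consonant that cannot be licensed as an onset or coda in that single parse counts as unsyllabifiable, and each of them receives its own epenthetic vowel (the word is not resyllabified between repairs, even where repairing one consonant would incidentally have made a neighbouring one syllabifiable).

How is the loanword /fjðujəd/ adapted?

fujuðujədə

Syllabifying with onset maximization leaves /f/, /j/, /d/ stranded (no codas are permitted; onsets are limited to one consonant).
Epenthesis after each stranded consonant: /f/ → /fu/, /j/ → /ju/, /d/ → /də/.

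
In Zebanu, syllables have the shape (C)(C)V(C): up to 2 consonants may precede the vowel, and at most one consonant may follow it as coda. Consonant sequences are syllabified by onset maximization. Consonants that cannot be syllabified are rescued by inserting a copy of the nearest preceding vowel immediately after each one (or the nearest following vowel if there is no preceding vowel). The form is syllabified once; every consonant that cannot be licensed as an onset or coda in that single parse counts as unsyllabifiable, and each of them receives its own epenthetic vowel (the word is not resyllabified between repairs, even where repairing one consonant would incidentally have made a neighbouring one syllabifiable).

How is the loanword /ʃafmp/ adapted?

The consonants /m/, /p/ cannot be parsed into a legal (C)(C)V(C) syllable (at most one coda consonant is licensed; onsets may contain at most 2 consonants).
Each unlicensed consonant becomes the onset of a new syllable: /m/ → /ma/, /p/ → /pa/.

ʃafmapa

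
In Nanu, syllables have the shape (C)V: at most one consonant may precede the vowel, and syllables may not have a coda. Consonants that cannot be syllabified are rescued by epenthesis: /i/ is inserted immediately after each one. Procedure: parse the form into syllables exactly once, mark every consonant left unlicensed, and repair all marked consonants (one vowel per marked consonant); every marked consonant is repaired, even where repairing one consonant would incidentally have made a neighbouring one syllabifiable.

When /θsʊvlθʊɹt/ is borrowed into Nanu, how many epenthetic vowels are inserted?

The unsyllabifiable consonants are /θ/, /v/, /l/, /ɹ/, /t/; each receives one epenthetic vowel.

5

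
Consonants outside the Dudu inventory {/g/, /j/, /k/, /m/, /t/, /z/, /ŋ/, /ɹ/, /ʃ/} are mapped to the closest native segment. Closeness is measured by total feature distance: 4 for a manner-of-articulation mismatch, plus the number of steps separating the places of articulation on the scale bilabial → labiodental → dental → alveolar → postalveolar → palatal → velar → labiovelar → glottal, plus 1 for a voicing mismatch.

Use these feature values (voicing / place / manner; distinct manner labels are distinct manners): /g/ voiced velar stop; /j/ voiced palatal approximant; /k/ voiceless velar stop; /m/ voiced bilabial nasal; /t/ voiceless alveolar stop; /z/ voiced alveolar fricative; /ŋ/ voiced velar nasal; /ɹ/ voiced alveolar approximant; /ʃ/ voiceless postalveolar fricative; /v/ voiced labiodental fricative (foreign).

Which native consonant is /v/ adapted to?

z

/z/ is closest: same manner (fricative), place distance 2 (labiodental→alveolar), same voicing; total 2. Next closest is /ʃ/ at distance 4.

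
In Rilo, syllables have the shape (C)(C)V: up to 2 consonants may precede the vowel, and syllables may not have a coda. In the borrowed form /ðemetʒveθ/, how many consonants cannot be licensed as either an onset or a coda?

2

Syllabifying with onset maximization leaves /t/, /θ/ stranded (no codas are permitted; onsets may contain at most 2 consonants).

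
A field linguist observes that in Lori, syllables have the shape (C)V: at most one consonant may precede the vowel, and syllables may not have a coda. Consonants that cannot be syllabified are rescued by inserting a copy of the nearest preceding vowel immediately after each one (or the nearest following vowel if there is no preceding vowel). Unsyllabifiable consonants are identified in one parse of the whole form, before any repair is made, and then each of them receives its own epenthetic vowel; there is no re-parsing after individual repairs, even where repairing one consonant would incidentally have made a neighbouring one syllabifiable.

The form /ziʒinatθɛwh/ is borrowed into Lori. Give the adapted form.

ziʒinataθɛwɛhɛ

Syllabifying with onset maximization leaves /t/, /w/, /h/ stranded (no codas are permitted; onsets are limited to one consonant).
Each unlicensed consonant becomes the onset of a new syllable: /t/ → /ta/, /w/ → /wɛ/, /h/ → /hɛ/.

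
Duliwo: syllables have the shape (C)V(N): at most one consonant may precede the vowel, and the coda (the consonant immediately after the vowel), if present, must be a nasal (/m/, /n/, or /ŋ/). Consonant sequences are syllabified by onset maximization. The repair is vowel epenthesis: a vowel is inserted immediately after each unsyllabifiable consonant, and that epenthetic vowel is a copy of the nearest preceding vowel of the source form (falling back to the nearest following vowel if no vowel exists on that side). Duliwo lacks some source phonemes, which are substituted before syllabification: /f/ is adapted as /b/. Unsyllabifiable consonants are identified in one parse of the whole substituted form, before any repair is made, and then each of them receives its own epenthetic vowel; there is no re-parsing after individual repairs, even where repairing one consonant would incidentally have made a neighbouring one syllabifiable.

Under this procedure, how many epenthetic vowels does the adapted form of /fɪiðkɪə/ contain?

After substitution the input is /bɪiðkɪə/.
The unsyllabifiable consonants are /ð/; each receives one epenthetic vowel.

1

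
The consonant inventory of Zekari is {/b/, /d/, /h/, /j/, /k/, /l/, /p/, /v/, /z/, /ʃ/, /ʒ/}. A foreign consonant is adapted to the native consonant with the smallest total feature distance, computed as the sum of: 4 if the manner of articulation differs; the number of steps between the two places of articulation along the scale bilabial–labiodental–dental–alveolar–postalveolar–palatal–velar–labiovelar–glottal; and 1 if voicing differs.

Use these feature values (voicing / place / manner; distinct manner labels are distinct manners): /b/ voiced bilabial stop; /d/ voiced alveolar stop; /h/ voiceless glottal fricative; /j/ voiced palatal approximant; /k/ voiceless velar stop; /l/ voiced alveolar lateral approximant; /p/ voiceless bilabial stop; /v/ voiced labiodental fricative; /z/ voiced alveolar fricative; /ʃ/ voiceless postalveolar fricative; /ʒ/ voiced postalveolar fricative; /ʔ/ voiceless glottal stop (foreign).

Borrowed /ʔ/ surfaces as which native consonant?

/k/ is closest: same manner (stop), place distance 2 (glottal→velar), same voicing; total 2. Next closest is /h/ at distance 4.

k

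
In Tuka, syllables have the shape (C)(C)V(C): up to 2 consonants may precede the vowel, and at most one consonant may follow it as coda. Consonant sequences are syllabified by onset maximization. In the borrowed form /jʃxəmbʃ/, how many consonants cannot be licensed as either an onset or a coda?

3

Under (C)(C)V(C), the unsyllabifiable consonants are /j/, /b/, /ʃ/ (at most one coda consonant is licensed; onsets may contain at most 2 consonants).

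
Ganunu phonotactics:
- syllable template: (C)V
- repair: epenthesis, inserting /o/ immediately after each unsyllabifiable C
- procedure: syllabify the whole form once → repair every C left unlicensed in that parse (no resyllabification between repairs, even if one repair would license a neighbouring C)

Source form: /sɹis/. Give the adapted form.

Under (C)V, the unsyllabifiable consonants are /s/, /s/ (no codas are permitted; onsets are limited to one consonant).
Each unlicensed consonant becomes the onset of a new syllable: /s/ → /so/, /s/ → /so/.

soɹiso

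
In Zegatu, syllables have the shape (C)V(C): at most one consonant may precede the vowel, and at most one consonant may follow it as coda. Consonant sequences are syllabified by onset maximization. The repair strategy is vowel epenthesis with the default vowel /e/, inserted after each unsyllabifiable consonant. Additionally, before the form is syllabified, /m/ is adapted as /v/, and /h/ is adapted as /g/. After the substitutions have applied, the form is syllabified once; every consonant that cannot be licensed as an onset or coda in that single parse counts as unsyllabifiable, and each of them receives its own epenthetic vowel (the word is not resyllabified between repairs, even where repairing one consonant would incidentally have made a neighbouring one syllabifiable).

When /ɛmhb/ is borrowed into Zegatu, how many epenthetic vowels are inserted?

2

After substitution the input is /ɛvgb/.
The unsyllabifiable consonants are /g/, /b/; each receives one epenthetic vowel.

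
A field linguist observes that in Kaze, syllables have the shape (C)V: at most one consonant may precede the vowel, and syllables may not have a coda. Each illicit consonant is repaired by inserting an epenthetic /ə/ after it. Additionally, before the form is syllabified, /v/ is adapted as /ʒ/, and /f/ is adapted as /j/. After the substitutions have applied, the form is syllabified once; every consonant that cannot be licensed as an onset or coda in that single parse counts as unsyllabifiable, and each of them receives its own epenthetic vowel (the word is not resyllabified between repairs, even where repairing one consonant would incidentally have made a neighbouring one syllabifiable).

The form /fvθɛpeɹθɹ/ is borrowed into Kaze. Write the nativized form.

jəʒəθɛpeɹəθəɹə

Substitution: /f/ → /j/, /v/ → /ʒ/, giving /jʒθɛpeɹθɹ/.
Syllabifying with onset maximization leaves /j/, /ʒ/, /ɹ/, /θ/, /ɹ/ stranded (no codas are permitted; onsets are limited to one consonant).
Epenthesis after each stranded consonant: /j/ → /jə/, /ʒ/ → /ʒə/, /ɹ/ → /ɹə/, /θ/ → /θə/, /ɹ/ → /ɹə/.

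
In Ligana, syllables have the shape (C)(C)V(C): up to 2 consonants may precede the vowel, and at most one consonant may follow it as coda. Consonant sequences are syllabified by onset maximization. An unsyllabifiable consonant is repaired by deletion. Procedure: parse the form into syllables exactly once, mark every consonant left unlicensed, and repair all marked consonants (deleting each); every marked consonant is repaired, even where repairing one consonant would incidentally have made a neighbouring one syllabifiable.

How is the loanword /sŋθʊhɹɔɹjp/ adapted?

The consonants /s/, /j/, /p/ cannot be parsed into a legal (C)(C)V(C) syllable (at most one coda consonant is licensed; onsets may contain at most 2 consonants).
Deleting the stranded consonants removes /s/, /j/, /p/.

ŋθʊhɹɔɹ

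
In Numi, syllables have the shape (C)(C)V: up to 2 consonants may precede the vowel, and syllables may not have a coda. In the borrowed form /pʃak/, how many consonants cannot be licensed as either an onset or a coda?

1

The consonants /k/ cannot be parsed into a legal (C)(C)V syllable (no codas are permitted; onsets may contain at most 2 consonants).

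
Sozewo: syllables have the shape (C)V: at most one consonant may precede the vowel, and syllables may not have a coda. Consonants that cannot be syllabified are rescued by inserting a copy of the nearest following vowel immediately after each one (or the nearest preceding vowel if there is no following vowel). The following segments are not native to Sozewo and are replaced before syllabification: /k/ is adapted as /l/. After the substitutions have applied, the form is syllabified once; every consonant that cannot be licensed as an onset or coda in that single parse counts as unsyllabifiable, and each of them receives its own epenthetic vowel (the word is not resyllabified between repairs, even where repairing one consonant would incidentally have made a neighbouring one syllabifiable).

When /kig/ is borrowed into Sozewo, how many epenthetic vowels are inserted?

After substitution the input is /lig/.
The unsyllabifiable consonants are /g/; each receives one epenthetic vowel.

1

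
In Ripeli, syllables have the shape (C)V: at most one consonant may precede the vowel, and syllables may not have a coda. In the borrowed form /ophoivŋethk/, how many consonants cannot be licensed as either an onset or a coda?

5

The consonants /p/, /v/, /t/, /h/, /k/ cannot be parsed into a legal (C)V syllable (no codas are permitted; onsets are limited to one consonant).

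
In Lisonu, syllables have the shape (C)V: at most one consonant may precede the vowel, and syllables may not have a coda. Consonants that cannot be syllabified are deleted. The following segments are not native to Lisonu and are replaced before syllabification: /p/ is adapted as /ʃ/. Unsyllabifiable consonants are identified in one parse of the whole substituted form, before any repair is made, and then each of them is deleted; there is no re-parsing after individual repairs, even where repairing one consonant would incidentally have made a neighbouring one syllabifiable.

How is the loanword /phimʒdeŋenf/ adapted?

Substitution: /p/ → /ʃ/, giving /ʃhimʒdeŋenf/.
Syllabifying with onset maximization leaves /ʃ/, /m/, /ʒ/, /n/, /f/ stranded (no codas are permitted; onsets are limited to one consonant).
Deletion applies to /ʃ/, /m/, /ʒ/, /n/, /f/.

hideŋe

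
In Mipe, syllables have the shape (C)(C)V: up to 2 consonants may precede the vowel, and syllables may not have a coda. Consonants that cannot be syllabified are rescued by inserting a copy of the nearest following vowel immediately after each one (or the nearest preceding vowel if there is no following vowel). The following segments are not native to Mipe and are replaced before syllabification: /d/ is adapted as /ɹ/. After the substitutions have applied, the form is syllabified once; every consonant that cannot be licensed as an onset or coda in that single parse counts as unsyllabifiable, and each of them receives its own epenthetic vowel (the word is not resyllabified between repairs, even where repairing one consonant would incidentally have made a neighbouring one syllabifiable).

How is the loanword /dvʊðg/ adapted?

ɹvʊðʊgʊ

Substitution: /d/ → /ɹ/, giving /ɹvʊðg/.
Under (C)(C)V, the unsyllabifiable consonants are /ð/, /g/ (no codas are permitted; onsets may contain at most 2 consonants).
Inserting the epenthetic vowel yields /ð/ → /ðʊ/, /g/ → /gʊ/.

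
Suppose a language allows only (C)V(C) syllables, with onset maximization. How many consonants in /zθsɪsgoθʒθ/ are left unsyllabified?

4

Syllabifying with onset maximization leaves /z/, /θ/, /ʒ/, /θ/ stranded (at most one coda consonant is licensed; onsets are limited to one consonant).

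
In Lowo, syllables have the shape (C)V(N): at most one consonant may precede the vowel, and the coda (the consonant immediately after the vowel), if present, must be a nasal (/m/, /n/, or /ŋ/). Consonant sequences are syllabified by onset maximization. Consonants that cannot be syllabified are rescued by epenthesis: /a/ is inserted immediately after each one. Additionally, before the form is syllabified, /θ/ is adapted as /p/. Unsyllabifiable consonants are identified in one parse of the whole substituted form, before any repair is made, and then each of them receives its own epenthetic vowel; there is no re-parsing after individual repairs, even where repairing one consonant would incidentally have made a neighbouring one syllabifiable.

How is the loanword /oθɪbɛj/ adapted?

Substitution: /θ/ → /p/, giving /opɪbɛj/.
The consonants /j/ cannot be parsed into a legal (C)V(N) syllable (only a nasal (/m/, /n/, or /ŋ/) is licensed in coda position; onsets are limited to one consonant).
Each unlicensed consonant becomes the onset of a new syllable: /j/ → /ja/.

opɪbɛja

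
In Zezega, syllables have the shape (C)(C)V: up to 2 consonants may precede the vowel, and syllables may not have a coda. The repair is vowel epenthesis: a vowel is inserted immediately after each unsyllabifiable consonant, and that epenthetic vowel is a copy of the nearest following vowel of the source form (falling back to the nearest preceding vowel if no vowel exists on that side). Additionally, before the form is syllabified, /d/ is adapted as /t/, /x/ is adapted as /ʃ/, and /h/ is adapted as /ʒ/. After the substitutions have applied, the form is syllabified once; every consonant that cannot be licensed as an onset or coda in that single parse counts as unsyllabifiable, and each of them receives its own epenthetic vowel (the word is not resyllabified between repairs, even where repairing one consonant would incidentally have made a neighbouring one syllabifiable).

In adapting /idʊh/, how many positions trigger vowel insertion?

After substitution the input is /itʊʒ/.
The unsyllabifiable consonants are /ʒ/; each receives one epenthetic vowel.

1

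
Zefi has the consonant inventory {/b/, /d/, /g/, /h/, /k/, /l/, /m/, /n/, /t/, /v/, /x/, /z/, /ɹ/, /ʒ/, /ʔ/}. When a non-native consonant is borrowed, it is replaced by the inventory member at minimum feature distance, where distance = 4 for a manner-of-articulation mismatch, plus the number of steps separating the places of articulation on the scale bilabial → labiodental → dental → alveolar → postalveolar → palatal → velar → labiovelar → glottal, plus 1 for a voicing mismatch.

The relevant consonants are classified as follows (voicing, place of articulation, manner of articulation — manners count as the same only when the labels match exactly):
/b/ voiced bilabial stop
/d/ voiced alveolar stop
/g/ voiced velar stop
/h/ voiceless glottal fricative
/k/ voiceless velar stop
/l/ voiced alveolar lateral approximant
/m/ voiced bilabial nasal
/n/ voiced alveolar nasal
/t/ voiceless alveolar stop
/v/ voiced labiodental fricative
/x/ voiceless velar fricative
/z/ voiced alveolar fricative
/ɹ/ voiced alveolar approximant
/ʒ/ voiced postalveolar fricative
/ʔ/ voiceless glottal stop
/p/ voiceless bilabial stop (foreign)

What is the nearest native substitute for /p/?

b

/b/ is closest: same manner (stop), place distance 0 (bilabial→bilabial), voicing differs (+1); total 1. Next closest is /t/ at distance 3.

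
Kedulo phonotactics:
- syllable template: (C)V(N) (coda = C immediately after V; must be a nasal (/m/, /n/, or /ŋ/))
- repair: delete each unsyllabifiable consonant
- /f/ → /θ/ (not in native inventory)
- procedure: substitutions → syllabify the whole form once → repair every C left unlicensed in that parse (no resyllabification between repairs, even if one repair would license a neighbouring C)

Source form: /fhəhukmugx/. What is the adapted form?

həhumu

Substitution: /f/ → /θ/, giving /θhəhukmugx/.
Syllabifying with onset maximization leaves /θ/, /k/, /g/, /x/ stranded (only a nasal (/m/, /n/, or /ŋ/) is licensed in coda position; onsets are limited to one consonant).
Deletion applies to /θ/, /k/, /g/, /x/.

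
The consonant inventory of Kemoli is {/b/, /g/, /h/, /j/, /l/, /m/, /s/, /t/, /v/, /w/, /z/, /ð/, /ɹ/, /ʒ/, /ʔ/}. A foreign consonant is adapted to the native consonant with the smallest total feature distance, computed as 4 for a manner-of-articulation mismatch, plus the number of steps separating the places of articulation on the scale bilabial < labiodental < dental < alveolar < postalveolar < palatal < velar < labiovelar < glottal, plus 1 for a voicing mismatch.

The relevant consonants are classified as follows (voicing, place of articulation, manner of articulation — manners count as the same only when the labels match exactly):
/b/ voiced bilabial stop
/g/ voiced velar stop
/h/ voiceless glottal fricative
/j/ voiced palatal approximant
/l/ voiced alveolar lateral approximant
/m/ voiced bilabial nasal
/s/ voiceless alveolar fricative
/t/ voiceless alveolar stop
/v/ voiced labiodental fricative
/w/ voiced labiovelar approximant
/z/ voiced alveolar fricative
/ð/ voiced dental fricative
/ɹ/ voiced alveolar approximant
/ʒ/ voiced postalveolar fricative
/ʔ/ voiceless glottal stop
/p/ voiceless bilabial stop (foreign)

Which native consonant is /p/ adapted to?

/b/ is closest: same manner (stop), place distance 0 (bilabial→bilabial), voicing differs (+1); total 1. Next closest is /t/ at distance 3.

b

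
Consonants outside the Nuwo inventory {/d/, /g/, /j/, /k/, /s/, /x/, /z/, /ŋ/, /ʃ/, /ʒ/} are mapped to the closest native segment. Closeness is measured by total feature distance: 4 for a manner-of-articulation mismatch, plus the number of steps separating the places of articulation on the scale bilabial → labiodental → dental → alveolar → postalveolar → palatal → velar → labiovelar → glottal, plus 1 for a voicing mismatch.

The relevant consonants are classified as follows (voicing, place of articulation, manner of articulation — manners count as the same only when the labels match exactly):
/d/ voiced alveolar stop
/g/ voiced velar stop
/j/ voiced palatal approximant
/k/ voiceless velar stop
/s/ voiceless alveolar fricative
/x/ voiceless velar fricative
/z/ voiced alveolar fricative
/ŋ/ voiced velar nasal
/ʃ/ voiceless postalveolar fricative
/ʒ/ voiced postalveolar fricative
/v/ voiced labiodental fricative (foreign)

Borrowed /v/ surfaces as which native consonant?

z

/z/ is closest: same manner (fricative), place distance 2 (labiodental→alveolar), same voicing; total 2. Next closest is /s/ at distance 3.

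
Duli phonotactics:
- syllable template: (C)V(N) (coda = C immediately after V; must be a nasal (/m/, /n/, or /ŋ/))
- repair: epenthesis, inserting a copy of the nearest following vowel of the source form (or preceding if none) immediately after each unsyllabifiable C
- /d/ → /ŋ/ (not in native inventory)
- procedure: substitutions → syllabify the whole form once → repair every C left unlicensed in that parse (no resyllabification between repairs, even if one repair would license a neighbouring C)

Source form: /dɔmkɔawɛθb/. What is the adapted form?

ŋɔmkɔawɛθɛbɛ

Substitution: /d/ → /ŋ/, giving /ŋɔmkɔawɛθb/.
Under (C)V(N), the unsyllabifiable consonants are /θ/, /b/ (only a nasal (/m/, /n/, or /ŋ/) is licensed in coda position; onsets are limited to one consonant).
Each unlicensed consonant becomes the onset of a new syllable: /θ/ → /θɛ/, /b/ → /bɛ/.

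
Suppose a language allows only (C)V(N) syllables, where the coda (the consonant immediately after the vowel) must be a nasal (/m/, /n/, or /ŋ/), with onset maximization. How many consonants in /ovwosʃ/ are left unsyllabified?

3

Syllabifying with onset maximization leaves /v/, /s/, /ʃ/ stranded (only a nasal (/m/, /n/, or /ŋ/) is licensed in coda position; onsets are limited to one consonant).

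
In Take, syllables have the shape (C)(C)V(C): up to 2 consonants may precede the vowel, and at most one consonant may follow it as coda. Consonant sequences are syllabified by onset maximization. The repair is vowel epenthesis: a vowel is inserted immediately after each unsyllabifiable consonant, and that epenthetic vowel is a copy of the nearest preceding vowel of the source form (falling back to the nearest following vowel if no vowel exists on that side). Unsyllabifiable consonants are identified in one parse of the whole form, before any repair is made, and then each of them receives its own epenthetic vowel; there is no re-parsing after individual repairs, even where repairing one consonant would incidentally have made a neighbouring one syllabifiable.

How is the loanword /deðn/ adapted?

deðne

The consonants /n/ cannot be parsed into a legal (C)(C)V(C) syllable (at most one coda consonant is licensed; onsets may contain at most 2 consonants).
Epenthesis after each stranded consonant: /n/ → /ne/.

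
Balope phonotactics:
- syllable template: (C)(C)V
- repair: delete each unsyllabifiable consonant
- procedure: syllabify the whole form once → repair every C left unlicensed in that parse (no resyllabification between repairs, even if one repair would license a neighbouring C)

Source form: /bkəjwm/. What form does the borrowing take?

Syllabifying with onset maximization leaves /j/, /w/, /m/ stranded (no codas are permitted; onsets may contain at most 2 consonants).
Each unlicensed consonant is deleted: /j/, /w/, /m/.

bkə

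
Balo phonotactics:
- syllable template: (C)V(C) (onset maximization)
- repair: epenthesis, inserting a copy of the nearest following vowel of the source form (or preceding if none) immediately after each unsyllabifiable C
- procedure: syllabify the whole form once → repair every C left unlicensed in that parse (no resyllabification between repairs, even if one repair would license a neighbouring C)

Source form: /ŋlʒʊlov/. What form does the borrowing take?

ŋʊlʊʒʊlov

The consonants /ŋ/, /l/ cannot be parsed into a legal (C)V(C) syllable (at most one coda consonant is licensed; onsets are limited to one consonant).
Epenthesis after each stranded consonant: /ŋ/ → /ŋʊ/, /l/ → /lʊ/.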